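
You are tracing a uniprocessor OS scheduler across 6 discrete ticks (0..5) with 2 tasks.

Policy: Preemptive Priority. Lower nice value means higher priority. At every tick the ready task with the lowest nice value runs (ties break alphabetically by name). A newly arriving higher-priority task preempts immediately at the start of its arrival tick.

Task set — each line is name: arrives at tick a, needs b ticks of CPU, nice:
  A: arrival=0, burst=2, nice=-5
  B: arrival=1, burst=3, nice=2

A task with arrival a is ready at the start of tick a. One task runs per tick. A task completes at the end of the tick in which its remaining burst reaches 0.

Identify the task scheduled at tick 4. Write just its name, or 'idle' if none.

running at tick 4 = B

t=0: ready={A} → run A
t=1: ready={A,B} → run A
t=2: ready={B} → run B
t=3: ready={B} → run B
t=4: ready={B} → run B
t=5: (idle)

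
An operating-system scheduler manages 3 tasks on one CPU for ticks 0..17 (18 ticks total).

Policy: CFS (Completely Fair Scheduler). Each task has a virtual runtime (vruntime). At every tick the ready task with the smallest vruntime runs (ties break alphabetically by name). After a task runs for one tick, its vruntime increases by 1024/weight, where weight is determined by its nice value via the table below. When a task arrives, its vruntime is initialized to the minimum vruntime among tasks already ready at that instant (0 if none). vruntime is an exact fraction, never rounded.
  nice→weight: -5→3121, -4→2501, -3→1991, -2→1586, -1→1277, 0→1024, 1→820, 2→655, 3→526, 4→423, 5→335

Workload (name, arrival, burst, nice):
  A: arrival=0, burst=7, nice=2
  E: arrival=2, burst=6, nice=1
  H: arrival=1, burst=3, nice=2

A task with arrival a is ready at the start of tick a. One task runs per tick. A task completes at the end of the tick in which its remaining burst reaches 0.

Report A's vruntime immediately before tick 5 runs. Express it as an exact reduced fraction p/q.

t=0: vr[A=0] → run A
t=1: vr[A=1024/655 H=1024/655] → run A
t=2: vr[A=2048/655 E=1024/655 H=1024/655] → run E
t=3: vr[A=2048/655 E=15104/5371 H=1024/655] → run H
t=4: vr[A=2048/655 E=15104/5371 H=2048/655] → run E
t=5: vr[A=2048/655 E=109056/26855 H=2048/655] → run A
t=6: vr[A=3072/655 E=109056/26855 H=2048/655] → run H
t=7: vr[A=3072/655 E=109056/26855 H=3072/655] → run E
t=8: vr[A=3072/655 E=142592/26855 H=3072/655] → run A
t=9: vr[A=4096/655 E=142592/26855 H=3072/655] → run H
t=10: vr[A=4096/655 E=142592/26855] → run E
t=11: vr[A=4096/655 E=176128/26855] → run A
t=12: vr[A=1024/131 E=176128/26855] → run E
t=13: vr[A=1024/131 E=209664/26855] → run E
t=14: vr[A=1024/131] → run A
t=15: vr[A=6144/655] → run A
t=16: (idle)
t=17: (idle)

vruntime(A, start of tick 5) = 2048/655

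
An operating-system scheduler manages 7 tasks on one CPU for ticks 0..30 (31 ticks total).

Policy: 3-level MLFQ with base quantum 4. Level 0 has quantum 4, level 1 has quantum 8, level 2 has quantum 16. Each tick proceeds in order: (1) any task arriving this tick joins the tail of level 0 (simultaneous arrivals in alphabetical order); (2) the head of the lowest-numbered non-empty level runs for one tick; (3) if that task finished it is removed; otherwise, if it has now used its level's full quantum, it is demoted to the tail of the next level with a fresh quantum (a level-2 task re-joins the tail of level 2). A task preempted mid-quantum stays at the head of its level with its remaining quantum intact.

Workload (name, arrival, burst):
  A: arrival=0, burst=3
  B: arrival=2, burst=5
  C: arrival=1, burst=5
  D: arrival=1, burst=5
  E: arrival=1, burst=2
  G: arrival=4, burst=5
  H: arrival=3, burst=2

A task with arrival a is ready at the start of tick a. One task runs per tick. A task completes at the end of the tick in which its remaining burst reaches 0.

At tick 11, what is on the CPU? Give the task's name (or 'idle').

t=0: L0/L1/L2 = A/-/- → run A
t=1: L0/L1/L2 = ACDE/-/- → run A
t=2: L0/L1/L2 = ACDEB/-/- → run A
t=3: L0/L1/L2 = CDEBH/-/- → run C
t=4: L0/L1/L2 = CDEBHG/-/- → run C
t=5: L0/L1/L2 = CDEBHG/-/- → run C
t=6: L0/L1/L2 = CDEBHG/-/- → run C
t=7: L0/L1/L2 = DEBHG/C/- → run D
t=8: L0/L1/L2 = DEBHG/C/- → run D
t=9: L0/L1/L2 = DEBHG/C/- → run D
t=10: L0/L1/L2 = DEBHG/C/- → run D
t=11: L0/L1/L2 = EBHG/CD/- → run E
t=12: L0/L1/L2 = EBHG/CD/- → run E
t=13: L0/L1/L2 = BHG/CD/- → run B
t=14: L0/L1/L2 = BHG/CD/- → run B
t=15: L0/L1/L2 = BHG/CD/- → run B
t=16: L0/L1/L2 = BHG/CD/- → run B
t=17: L0/L1/L2 = HG/CDB/- → run H
t=18: L0/L1/L2 = HG/CDB/- → run H
t=19: L0/L1/L2 = G/CDB/- → run G
t=20: L0/L1/L2 = G/CDB/- → run G
t=21: L0/L1/L2 = G/CDB/- → run G
t=22: L0/L1/L2 = G/CDB/- → run G
t=23: L0/L1/L2 = -/CDBG/- → run C
t=24: L0/L1/L2 = -/DBG/- → run D
t=25: L0/L1/L2 = -/BG/- → run B
t=26: L0/L1/L2 = -/G/- → run G
t=27: (idle)
t=28: (idle)
t=29: (idle)
t=30: (idle)

running at tick 11 = E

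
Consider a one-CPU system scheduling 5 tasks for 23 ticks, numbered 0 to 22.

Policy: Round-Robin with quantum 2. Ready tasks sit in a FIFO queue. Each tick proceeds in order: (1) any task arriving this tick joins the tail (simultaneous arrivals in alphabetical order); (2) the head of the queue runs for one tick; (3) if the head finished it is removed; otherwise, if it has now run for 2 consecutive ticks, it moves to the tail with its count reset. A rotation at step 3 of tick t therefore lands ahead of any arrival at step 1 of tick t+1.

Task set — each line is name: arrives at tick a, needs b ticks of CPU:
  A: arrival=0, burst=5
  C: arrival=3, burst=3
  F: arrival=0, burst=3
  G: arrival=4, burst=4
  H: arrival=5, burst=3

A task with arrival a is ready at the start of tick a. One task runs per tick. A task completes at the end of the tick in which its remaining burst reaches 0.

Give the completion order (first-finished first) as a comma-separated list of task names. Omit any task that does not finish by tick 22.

completion order = F, A, C, G, H

t=0: queue=[A,F] q_used=0 → run A
t=1: queue=[A,F] q_used=1 → run A
t=2: queue=[F,A] q_used=0 → run F
t=3: queue=[F,A,C] q_used=1 → run F
t=4: queue=[A,C,F,G] q_used=0 → run A
t=5: queue=[A,C,F,G,H] q_used=1 → run A
t=6: queue=[C,F,G,H,A] q_used=0 → run C
t=7: queue=[C,F,G,H,A] q_used=1 → run C
t=8: queue=[F,G,H,A,C] q_used=0 → run F
t=9: queue=[G,H,A,C] q_used=0 → run G
t=10: queue=[G,H,A,C] q_used=1 → run G
t=11: queue=[H,A,C,G] q_used=0 → run H
t=12: queue=[H,A,C,G] q_used=1 → run H
t=13: queue=[A,C,G,H] q_used=0 → run A
t=14: queue=[C,G,H] q_used=0 → run C
t=15: queue=[G,H] q_used=0 → run G
t=16: queue=[G,H] q_used=1 → run G
t=17: queue=[H] q_used=0 → run H
t=18: (idle)
t=19: (idle)
t=20: (idle)
t=21: (idle)
t=22: (idle)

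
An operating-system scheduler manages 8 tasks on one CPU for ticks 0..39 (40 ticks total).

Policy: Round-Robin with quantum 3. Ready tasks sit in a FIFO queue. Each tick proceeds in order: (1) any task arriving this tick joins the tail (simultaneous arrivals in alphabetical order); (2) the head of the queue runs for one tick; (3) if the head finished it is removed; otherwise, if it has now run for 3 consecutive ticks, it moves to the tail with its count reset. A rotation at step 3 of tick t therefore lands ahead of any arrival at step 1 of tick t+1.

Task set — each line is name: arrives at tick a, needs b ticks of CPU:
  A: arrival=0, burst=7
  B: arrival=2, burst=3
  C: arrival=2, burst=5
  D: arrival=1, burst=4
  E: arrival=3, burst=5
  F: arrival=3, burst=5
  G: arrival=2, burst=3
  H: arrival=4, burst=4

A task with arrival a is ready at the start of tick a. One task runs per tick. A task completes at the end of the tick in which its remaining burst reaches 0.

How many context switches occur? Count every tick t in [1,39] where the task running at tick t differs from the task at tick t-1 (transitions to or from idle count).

context switches = 15

t=0: queue=[A] q_used=0 → run A
t=1: queue=[A,D] q_used=1 → run A
t=2: queue=[A,D,B,C,G] q_used=2 → run A
t=3: queue=[D,B,C,G,A,E,F] q_used=0 → run D
t=4: queue=[D,B,C,G,A,E,F,H] q_used=1 → run D
t=5: queue=[D,B,C,G,A,E,F,H] q_used=2 → run D
t=6: queue=[B,C,G,A,E,F,H,D] q_used=0 → run B
t=7: queue=[B,C,G,A,E,F,H,D] q_used=1 → run B
t=8: queue=[B,C,G,A,E,F,H,D] q_used=2 → run B
t=9: queue=[C,G,A,E,F,H,D] q_used=0 → run C
t=10: queue=[C,G,A,E,F,H,D] q_used=1 → run C
t=11: queue=[C,G,A,E,F,H,D] q_used=2 → run C
t=12: queue=[G,A,E,F,H,D,C] q_used=0 → run G
t=13: queue=[G,A,E,F,H,D,C] q_used=1 → run G
t=14: queue=[G,A,E,F,H,D,C] q_used=2 → run G
t=15: queue=[A,E,F,H,D,C] q_used=0 → run A
t=16: queue=[A,E,F,H,D,C] q_used=1 → run A
t=17: queue=[A,E,F,H,D,C] q_used=2 → run A
t=18: queue=[E,F,H,D,C,A] q_used=0 → run E
t=19: queue=[E,F,H,D,C,A] q_used=1 → run E
t=20: queue=[E,F,H,D,C,A] q_used=2 → run E
t=21: queue=[F,H,D,C,A,E] q_used=0 → run F
t=22: queue=[F,H,D,C,A,E] q_used=1 → run F
t=23: queue=[F,H,D,C,A,E] q_used=2 → run F
t=24: queue=[H,D,C,A,E,F] q_used=0 → run H
t=25: queue=[H,D,C,A,E,F] q_used=1 → run H
t=26: queue=[H,D,C,A,E,F] q_used=2 → run H
t=27: queue=[D,C,A,E,F,H] q_used=0 → run D
t=28: queue=[C,A,E,F,H] q_used=0 → run C
t=29: queue=[C,A,E,F,H] q_used=1 → run C
t=30: queue=[A,E,F,H] q_used=0 → run A
t=31: queue=[E,F,H] q_used=0 → run E
t=32: queue=[E,F,H] q_used=1 → run E
t=33: queue=[F,H] q_used=0 → run F
t=34: queue=[F,H] q_used=1 → run F
t=35: queue=[H] q_used=0 → run H
t=36: (idle)
t=37: (idle)
t=38: (idle)
t=39: (idle)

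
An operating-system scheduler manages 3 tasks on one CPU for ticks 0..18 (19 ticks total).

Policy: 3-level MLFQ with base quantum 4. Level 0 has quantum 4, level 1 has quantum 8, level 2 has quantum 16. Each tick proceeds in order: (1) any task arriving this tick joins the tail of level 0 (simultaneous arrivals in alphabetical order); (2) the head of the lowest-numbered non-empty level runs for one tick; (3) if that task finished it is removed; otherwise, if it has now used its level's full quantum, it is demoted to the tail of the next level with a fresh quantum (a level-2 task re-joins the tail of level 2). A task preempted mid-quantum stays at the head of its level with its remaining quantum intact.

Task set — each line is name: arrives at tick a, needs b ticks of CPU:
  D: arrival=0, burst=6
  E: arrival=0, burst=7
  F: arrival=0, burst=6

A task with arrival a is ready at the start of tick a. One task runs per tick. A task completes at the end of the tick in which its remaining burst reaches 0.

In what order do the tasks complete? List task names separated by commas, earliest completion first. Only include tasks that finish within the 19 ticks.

t=0: L0/L1/L2 = DEF/-/- → run D
t=1: L0/L1/L2 = DEF/-/- → run D
t=2: L0/L1/L2 = DEF/-/- → run D
t=3: L0/L1/L2 = DEF/-/- → run D
t=4: L0/L1/L2 = EF/D/- → run E
t=5: L0/L1/L2 = EF/D/- → run E
t=6: L0/L1/L2 = EF/D/- → run E
t=7: L0/L1/L2 = EF/D/- → run E
t=8: L0/L1/L2 = F/DE/- → run F
t=9: L0/L1/L2 = F/DE/- → run F
t=10: L0/L1/L2 = F/DE/- → run F
t=11: L0/L1/L2 = F/DE/- → run F
t=12: L0/L1/L2 = -/DEF/- → run D
t=13: L0/L1/L2 = -/DEF/- → run D
t=14: L0/L1/L2 = -/EF/- → run E
t=15: L0/L1/L2 = -/EF/- → run E
t=16: L0/L1/L2 = -/EF/- → run E
t=17: L0/L1/L2 = -/F/- → run F
t=18: L0/L1/L2 = -/F/- → run F

completion order = D, E, F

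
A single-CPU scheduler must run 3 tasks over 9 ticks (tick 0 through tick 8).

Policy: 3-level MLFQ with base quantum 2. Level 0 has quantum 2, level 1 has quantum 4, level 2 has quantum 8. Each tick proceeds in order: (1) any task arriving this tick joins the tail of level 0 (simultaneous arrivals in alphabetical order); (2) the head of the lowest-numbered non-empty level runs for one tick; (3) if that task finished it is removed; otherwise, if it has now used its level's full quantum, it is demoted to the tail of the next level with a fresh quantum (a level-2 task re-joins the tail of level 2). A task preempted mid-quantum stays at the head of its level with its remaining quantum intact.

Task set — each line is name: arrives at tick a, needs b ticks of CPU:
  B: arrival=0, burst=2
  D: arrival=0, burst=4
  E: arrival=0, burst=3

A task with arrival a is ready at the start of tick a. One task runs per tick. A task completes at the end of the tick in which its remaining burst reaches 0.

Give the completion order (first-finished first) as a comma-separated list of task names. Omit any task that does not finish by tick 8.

t=0: L0/L1/L2 = BDE/-/- → run B
t=1: L0/L1/L2 = BDE/-/- → run B
t=2: L0/L1/L2 = DE/-/- → run D
t=3: L0/L1/L2 = DE/-/- → run D
t=4: L0/L1/L2 = E/D/- → run E
t=5: L0/L1/L2 = E/D/- → run E
t=6: L0/L1/L2 = -/DE/- → run D
t=7: L0/L1/L2 = -/DE/- → run D
t=8: L0/L1/L2 = -/E/- → run E

completion order = B, D, E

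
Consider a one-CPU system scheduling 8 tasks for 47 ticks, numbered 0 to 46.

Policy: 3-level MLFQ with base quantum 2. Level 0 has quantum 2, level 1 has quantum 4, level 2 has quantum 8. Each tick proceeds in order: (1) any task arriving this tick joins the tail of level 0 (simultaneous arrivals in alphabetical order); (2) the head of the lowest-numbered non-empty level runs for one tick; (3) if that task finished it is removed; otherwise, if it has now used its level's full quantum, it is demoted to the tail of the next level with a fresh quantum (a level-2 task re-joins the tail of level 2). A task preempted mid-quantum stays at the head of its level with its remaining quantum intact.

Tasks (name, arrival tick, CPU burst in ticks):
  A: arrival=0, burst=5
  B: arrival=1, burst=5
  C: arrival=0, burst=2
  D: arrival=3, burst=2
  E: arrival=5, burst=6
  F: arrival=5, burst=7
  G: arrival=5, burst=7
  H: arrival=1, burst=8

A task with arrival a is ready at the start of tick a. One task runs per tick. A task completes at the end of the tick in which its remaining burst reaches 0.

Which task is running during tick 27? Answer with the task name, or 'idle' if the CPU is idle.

t=0: L0/L1/L2 = AC/-/- → run A
t=1: L0/L1/L2 = ACBH/-/- → run A
t=2: L0/L1/L2 = CBH/A/- → run C
t=3: L0/L1/L2 = CBHD/A/- → run C
t=4: L0/L1/L2 = BHD/A/- → run B
t=5: L0/L1/L2 = BHDEFG/A/- → run B
t=6: L0/L1/L2 = HDEFG/AB/- → run H
t=7: L0/L1/L2 = HDEFG/AB/- → run H
t=8: L0/L1/L2 = DEFG/ABH/- → run D
t=9: L0/L1/L2 = DEFG/ABH/- → run D
t=10: L0/L1/L2 = EFG/ABH/- → run E
t=11: L0/L1/L2 = EFG/ABH/- → run E
t=12: L0/L1/L2 = FG/ABHE/- → run F
t=13: L0/L1/L2 = FG/ABHE/- → run F
t=14: L0/L1/L2 = G/ABHEF/- → run G
t=15: L0/L1/L2 = G/ABHEF/- → run G
t=16: L0/L1/L2 = -/ABHEFG/- → run A
t=17: L0/L1/L2 = -/ABHEFG/- → run A
t=18: L0/L1/L2 = -/ABHEFG/- → run A
t=19: L0/L1/L2 = -/BHEFG/- → run B
t=20: L0/L1/L2 = -/BHEFG/- → run B
t=21: L0/L1/L2 = -/BHEFG/- → run B
t=22: L0/L1/L2 = -/HEFG/- → run H
t=23: L0/L1/L2 = -/HEFG/- → run H
t=24: L0/L1/L2 = -/HEFG/- → run H
t=25: L0/L1/L2 = -/HEFG/- → run H
t=26: L0/L1/L2 = -/EFG/H → run E
t=27: L0/L1/L2 = -/EFG/H → run E
t=28: L0/L1/L2 = -/EFG/H → run E
t=29: L0/L1/L2 = -/EFG/H → run E
t=30: L0/L1/L2 = -/FG/H → run F
t=31: L0/L1/L2 = -/FG/H → run F
t=32: L0/L1/L2 = -/FG/H → run F
t=33: L0/L1/L2 = -/FG/H → run F
t=34: L0/L1/L2 = -/G/HF → run G
t=35: L0/L1/L2 = -/G/HF → run G
t=36: L0/L1/L2 = -/G/HF → run G
t=37: L0/L1/L2 = -/G/HF → run G
t=38: L0/L1/L2 = -/-/HFG → run H
t=39: L0/L1/L2 = -/-/HFG → run H
t=40: L0/L1/L2 = -/-/FG → run F
t=41: L0/L1/L2 = -/-/G → run G
t=42: (idle)
t=43: (idle)
t=44: (idle)
t=45: (idle)
t=46: (idle)

running at tick 27 = E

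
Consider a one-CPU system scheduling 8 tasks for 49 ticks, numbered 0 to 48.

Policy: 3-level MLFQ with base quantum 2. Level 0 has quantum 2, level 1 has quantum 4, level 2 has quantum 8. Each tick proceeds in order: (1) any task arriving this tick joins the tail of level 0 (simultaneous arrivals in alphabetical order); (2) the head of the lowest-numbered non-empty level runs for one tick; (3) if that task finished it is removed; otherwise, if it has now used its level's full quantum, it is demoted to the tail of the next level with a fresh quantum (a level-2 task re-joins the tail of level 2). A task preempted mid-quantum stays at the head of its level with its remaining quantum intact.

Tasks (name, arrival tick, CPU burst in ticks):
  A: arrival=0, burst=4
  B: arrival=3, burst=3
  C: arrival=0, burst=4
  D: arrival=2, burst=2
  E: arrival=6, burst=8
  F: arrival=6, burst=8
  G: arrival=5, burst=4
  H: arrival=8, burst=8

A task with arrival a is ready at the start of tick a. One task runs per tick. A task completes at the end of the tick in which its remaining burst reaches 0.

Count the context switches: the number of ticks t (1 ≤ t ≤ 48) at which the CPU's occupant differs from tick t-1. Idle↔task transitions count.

t=0: L0/L1/L2 = AC/-/- → run A
t=1: L0/L1/L2 = AC/-/- → run A
t=2: L0/L1/L2 = CD/A/- → run C
t=3: L0/L1/L2 = CDB/A/- → run C
t=4: L0/L1/L2 = DB/AC/- → run D
t=5: L0/L1/L2 = DBG/AC/- → run D
t=6: L0/L1/L2 = BGEF/AC/- → run B
t=7: L0/L1/L2 = BGEF/AC/- → run B
t=8: L0/L1/L2 = GEFH/ACB/- → run G
t=9: L0/L1/L2 = GEFH/ACB/- → run G
t=10: L0/L1/L2 = EFH/ACBG/- → run E
t=11: L0/L1/L2 = EFH/ACBG/- → run E
t=12: L0/L1/L2 = FH/ACBGE/- → run F
t=13: L0/L1/L2 = FH/ACBGE/- → run F
t=14: L0/L1/L2 = H/ACBGEF/- → run H
t=15: L0/L1/L2 = H/ACBGEF/- → run H
t=16: L0/L1/L2 = -/ACBGEFH/- → run A
t=17: L0/L1/L2 = -/ACBGEFH/- → run A
t=18: L0/L1/L2 = -/CBGEFH/- → run C
t=19: L0/L1/L2 = -/CBGEFH/- → run C
t=20: L0/L1/L2 = -/BGEFH/- → run B
t=21: L0/L1/L2 = -/GEFH/- → run G
t=22: L0/L1/L2 = -/GEFH/- → run G
t=23: L0/L1/L2 = -/EFH/- → run E
t=24: L0/L1/L2 = -/EFH/- → run E
t=25: L0/L1/L2 = -/EFH/- → run E
t=26: L0/L1/L2 = -/EFH/- → run E
t=27: L0/L1/L2 = -/FH/E → run F
t=28: L0/L1/L2 = -/FH/E → run F
t=29: L0/L1/L2 = -/FH/E → run F
t=30: L0/L1/L2 = -/FH/E → run F
t=31: L0/L1/L2 = -/H/EF → run H
t=32: L0/L1/L2 = -/H/EF → run H
t=33: L0/L1/L2 = -/H/EF → run H
t=34: L0/L1/L2 = -/H/EF → run H
t=35: L0/L1/L2 = -/-/EFH → run E
t=36: L0/L1/L2 = -/-/EFH → run E
t=37: L0/L1/L2 = -/-/FH → run F
t=38: L0/L1/L2 = -/-/FH → run F
t=39: L0/L1/L2 = -/-/H → run H
t=40: L0/L1/L2 = -/-/H → run H
t=41: (idle)
t=42: (idle)
t=43: (idle)
t=44: (idle)
t=45: (idle)
t=46: (idle)
t=47: (idle)
t=48: (idle)

context switches = 18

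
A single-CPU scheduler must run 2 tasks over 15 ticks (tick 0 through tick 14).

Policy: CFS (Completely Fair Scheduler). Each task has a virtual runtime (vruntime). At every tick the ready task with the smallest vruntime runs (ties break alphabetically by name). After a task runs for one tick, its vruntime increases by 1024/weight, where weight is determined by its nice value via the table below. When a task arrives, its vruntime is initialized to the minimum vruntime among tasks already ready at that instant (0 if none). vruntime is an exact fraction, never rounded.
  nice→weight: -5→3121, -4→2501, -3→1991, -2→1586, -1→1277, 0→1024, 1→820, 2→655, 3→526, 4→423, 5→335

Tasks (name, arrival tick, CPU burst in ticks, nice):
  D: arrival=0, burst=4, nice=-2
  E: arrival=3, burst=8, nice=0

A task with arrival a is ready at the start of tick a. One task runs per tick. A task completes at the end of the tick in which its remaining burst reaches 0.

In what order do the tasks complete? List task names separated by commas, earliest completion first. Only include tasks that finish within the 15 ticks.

completion order = D, E

t=0: vr[D=0] → run D
t=1: vr[D=512/793] → run D
t=2: vr[D=1024/793] → run D
t=3: vr[D=1536/793 E=1536/793] → run D
t=4: vr[E=1536/793] → run E
t=5: vr[E=2329/793] → run E
t=6: vr[E=3122/793] → run E
t=7: vr[E=3915/793] → run E
t=8: vr[E=4708/793] → run E
t=9: vr[E=5501/793] → run E
t=10: vr[E=6294/793] → run E
t=11: vr[E=7087/793] → run E
t=12: (idle)
t=13: (idle)
t=14: (idle)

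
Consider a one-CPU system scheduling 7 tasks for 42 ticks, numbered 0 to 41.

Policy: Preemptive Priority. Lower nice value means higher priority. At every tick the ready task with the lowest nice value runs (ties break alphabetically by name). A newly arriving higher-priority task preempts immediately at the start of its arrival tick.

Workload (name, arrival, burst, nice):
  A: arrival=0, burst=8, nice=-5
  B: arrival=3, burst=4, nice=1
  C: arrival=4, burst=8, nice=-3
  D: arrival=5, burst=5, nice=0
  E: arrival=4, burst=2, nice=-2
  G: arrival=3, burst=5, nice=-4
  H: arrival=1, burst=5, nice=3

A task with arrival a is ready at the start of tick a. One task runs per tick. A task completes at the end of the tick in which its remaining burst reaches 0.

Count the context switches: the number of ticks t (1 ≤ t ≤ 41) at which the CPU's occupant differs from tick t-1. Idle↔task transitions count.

t=0: ready={A} → run A
t=1: ready={A,H} → run A
t=2: ready={A,H} → run A
t=3: ready={A,B,G,H} → run A
t=4: ready={A,B,C,E,G,H} → run A
t=5: ready={A,B,C,D,E,G,H} → run A
t=6: ready={A,B,C,D,E,G,H} → run A
t=7: ready={A,B,C,D,E,G,H} → run A
t=8: ready={B,C,D,E,G,H} → run G
t=9: ready={B,C,D,E,G,H} → run G
t=10: ready={B,C,D,E,G,H} → run G
t=11: ready={B,C,D,E,G,H} → run G
t=12: ready={B,C,D,E,G,H} → run G
t=13: ready={B,C,D,E,H} → run C
t=14: ready={B,C,D,E,H} → run C
t=15: ready={B,C,D,E,H} → run C
t=16: ready={B,C,D,E,H} → run C
t=17: ready={B,C,D,E,H} → run C
t=18: ready={B,C,D,E,H} → run C
t=19: ready={B,C,D,E,H} → run C
t=20: ready={B,C,D,E,H} → run C
t=21: ready={B,D,E,H} → run E
t=22: ready={B,D,E,H} → run E
t=23: ready={B,D,H} → run D
t=24: ready={B,D,H} → run D
t=25: ready={B,D,H} → run D
t=26: ready={B,D,H} → run D
t=27: ready={B,D,H} → run D
t=28: ready={B,H} → run B
t=29: ready={B,H} → run B
t=30: ready={B,H} → run B
t=31: ready={B,H} → run B
t=32: ready={H} → run H
t=33: ready={H} → run H
t=34: ready={H} → run H
t=35: ready={H} → run H
t=36: ready={H} → run H
t=37: (idle)
t=38: (idle)
t=39: (idle)
t=40: (idle)
t=41: (idle)

context switches = 7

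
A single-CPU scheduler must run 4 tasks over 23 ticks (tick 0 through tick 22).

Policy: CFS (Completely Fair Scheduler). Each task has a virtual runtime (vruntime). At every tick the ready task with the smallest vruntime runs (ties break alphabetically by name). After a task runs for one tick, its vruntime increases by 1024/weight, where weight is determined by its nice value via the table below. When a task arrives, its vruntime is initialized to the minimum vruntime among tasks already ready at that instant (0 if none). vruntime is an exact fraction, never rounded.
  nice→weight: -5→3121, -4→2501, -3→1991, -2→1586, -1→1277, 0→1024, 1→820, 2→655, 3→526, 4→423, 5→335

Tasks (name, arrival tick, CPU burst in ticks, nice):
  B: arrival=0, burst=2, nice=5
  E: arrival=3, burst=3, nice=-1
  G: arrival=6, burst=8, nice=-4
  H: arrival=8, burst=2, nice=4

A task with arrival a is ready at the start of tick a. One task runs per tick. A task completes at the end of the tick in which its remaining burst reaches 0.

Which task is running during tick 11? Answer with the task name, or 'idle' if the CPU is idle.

t=0: vr[B=0] → run B
t=1: vr[B=1024/335] → run B
t=2: (idle)
t=3: vr[E=0] → run E
t=4: vr[E=1024/1277] → run E
t=5: vr[E=2048/1277] → run E
t=6: vr[G=0] → run G
t=7: vr[G=1024/2501] → run G
t=8: vr[G=2048/2501 H=2048/2501] → run G
t=9: vr[G=3072/2501 H=2048/2501] → run H
t=10: vr[G=3072/2501 H=3427328/1057923] → run G
t=11: vr[G=4096/2501 H=3427328/1057923] → run G
t=12: vr[G=5120/2501 H=3427328/1057923] → run G
t=13: vr[G=6144/2501 H=3427328/1057923] → run G
t=14: vr[G=7168/2501 H=3427328/1057923] → run G
t=15: vr[H=3427328/1057923] → run H
t=16: (idle)
t=17: (idle)
t=18: (idle)
t=19: (idle)
t=20: (idle)
t=21: (idle)
t=22: (idle)

running at tick 11 = G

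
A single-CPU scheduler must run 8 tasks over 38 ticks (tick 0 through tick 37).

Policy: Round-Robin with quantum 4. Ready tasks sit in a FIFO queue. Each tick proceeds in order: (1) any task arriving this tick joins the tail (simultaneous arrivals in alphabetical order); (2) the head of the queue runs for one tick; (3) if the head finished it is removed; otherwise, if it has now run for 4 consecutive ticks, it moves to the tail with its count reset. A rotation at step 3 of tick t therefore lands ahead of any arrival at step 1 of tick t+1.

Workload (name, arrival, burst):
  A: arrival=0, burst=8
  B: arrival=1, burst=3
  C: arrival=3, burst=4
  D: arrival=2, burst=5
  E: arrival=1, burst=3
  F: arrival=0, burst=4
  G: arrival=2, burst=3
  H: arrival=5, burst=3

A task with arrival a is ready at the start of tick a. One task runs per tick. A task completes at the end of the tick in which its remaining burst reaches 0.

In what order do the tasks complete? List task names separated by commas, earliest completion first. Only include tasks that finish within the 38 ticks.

completion order = F, B, E, G, C, A, H, D

t=0: queue=[A,F] q_used=0 → run A
t=1: queue=[A,F,B,E] q_used=1 → run A
t=2: queue=[A,F,B,E,D,G] q_used=2 → run A
t=3: queue=[A,F,B,E,D,G,C] q_used=3 → run A
t=4: queue=[F,B,E,D,G,C,A] q_used=0 → run F
t=5: queue=[F,B,E,D,G,C,A,H] q_used=1 → run F
t=6: queue=[F,B,E,D,G,C,A,H] q_used=2 → run F
t=7: queue=[F,B,E,D,G,C,A,H] q_used=3 → run F
t=8: queue=[B,E,D,G,C,A,H] q_used=0 → run B
t=9: queue=[B,E,D,G,C,A,H] q_used=1 → run B
t=10: queue=[B,E,D,G,C,A,H] q_used=2 → run B
t=11: queue=[E,D,G,C,A,H] q_used=0 → run E
t=12: queue=[E,D,G,C,A,H] q_used=1 → run E
t=13: queue=[E,D,G,C,A,H] q_used=2 → run E
t=14: queue=[D,G,C,A,H] q_used=0 → run D
t=15: queue=[D,G,C,A,H] q_used=1 → run D
t=16: queue=[D,G,C,A,H] q_used=2 → run D
t=17: queue=[D,G,C,A,H] q_used=3 → run D
t=18: queue=[G,C,A,H,D] q_used=0 → run G
t=19: queue=[G,C,A,H,D] q_used=1 → run G
t=20: queue=[G,C,A,H,D] q_used=2 → run G
t=21: queue=[C,A,H,D] q_used=0 → run C
t=22: queue=[C,A,H,D] q_used=1 → run C
t=23: queue=[C,A,H,D] q_used=2 → run C
t=24: queue=[C,A,H,D] q_used=3 → run C
t=25: queue=[A,H,D] q_used=0 → run A
t=26: queue=[A,H,D] q_used=1 → run A
t=27: queue=[A,H,D] q_used=2 → run A
t=28: queue=[A,H,D] q_used=3 → run A
t=29: queue=[H,D] q_used=0 → run H
t=30: queue=[H,D] q_used=1 → run H
t=31: queue=[H,D] q_used=2 → run H
t=32: queue=[D] q_used=0 → run D
t=33: (idle)
t=34: (idle)
t=35: (idle)
t=36: (idle)
t=37: (idle)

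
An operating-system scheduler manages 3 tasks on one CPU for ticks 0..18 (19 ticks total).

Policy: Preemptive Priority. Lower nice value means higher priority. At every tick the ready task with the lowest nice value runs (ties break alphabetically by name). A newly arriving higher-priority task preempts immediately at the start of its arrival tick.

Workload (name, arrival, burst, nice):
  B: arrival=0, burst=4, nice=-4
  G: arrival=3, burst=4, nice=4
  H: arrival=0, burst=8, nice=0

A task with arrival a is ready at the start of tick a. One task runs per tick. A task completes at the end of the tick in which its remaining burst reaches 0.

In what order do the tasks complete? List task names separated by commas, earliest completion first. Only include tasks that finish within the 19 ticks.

completion order = B, H, G

t=0: ready={B,H} → run B
t=1: ready={B,H} → run B
t=2: ready={B,H} → run B
t=3: ready={B,G,H} → run B
t=4: ready={G,H} → run H
t=5: ready={G,H} → run H
t=6: ready={G,H} → run H
t=7: ready={G,H} → run H
t=8: ready={G,H} → run H
t=9: ready={G,H} → run H
t=10: ready={G,H} → run H
t=11: ready={G,H} → run H
t=12: ready={G} → run G
t=13: ready={G} → run G
t=14: ready={G} → run G
t=15: ready={G} → run G
t=16: (idle)
t=17: (idle)
t=18: (idle)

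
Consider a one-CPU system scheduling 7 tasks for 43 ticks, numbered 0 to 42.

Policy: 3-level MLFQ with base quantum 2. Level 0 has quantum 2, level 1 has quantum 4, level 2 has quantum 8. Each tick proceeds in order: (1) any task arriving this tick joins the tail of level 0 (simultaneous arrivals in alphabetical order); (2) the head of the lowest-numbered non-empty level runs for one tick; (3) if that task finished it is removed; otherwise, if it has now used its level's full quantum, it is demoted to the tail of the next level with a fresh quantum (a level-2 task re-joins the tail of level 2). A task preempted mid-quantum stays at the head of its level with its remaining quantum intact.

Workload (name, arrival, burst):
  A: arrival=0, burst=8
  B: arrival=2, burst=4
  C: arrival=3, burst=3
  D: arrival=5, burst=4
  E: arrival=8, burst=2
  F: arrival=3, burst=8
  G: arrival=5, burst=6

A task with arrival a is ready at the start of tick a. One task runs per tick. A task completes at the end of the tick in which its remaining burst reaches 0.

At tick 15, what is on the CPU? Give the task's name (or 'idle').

running at tick 15 = A

t=0: L0/L1/L2 = A/-/- → run A
t=1: L0/L1/L2 = A/-/- → run A
t=2: L0/L1/L2 = B/A/- → run B
t=3: L0/L1/L2 = BCF/A/- → run B
t=4: L0/L1/L2 = CF/AB/- → run C
t=5: L0/L1/L2 = CFDG/AB/- → run C
t=6: L0/L1/L2 = FDG/ABC/- → run F
t=7: L0/L1/L2 = FDG/ABC/- → run F
t=8: L0/L1/L2 = DGE/ABCF/- → run D
t=9: L0/L1/L2 = DGE/ABCF/- → run D
t=10: L0/L1/L2 = GE/ABCFD/- → run G
t=11: L0/L1/L2 = GE/ABCFD/- → run G
t=12: L0/L1/L2 = E/ABCFDG/- → run E
t=13: L0/L1/L2 = E/ABCFDG/- → run E
t=14: L0/L1/L2 = -/ABCFDG/- → run A
t=15: L0/L1/L2 = -/ABCFDG/- → run A
t=16: L0/L1/L2 = -/ABCFDG/- → run A
t=17: L0/L1/L2 = -/ABCFDG/- → run A
t=18: L0/L1/L2 = -/BCFDG/A → run B
t=19: L0/L1/L2 = -/BCFDG/A → run B
t=20: L0/L1/L2 = -/CFDG/A → run C
t=21: L0/L1/L2 = -/FDG/A → run F
t=22: L0/L1/L2 = -/FDG/A → run F
t=23: L0/L1/L2 = -/FDG/A → run F
t=24: L0/L1/L2 = -/FDG/A → run F
t=25: L0/L1/L2 = -/DG/AF → run D
t=26: L0/L1/L2 = -/DG/AF → run D
t=27: L0/L1/L2 = -/G/AF → run G
t=28: L0/L1/L2 = -/G/AF → run G
t=29: L0/L1/L2 = -/G/AF → run G
t=30: L0/L1/L2 = -/G/AF → run G
t=31: L0/L1/L2 = -/-/AF → run A
t=32: L0/L1/L2 = -/-/AF → run A
t=33: L0/L1/L2 = -/-/F → run F
t=34: L0/L1/L2 = -/-/F → run F
t=35: (idle)
t=36: (idle)
t=37: (idle)
t=38: (idle)
t=39: (idle)
t=40: (idle)
t=41: (idle)
t=42: (idle)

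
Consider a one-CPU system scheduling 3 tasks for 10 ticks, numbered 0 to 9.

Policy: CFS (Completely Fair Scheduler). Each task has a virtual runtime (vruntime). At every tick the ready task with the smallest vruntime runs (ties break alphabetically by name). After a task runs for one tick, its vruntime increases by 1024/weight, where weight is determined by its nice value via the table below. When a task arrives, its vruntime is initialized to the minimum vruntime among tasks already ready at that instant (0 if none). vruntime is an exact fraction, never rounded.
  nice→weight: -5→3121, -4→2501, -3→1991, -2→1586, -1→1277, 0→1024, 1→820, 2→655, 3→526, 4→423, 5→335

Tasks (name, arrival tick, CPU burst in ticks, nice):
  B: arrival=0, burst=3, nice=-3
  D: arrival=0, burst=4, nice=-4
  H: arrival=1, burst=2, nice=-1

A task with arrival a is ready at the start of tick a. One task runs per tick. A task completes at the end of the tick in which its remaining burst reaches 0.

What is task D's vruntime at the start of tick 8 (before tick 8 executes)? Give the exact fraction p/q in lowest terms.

t=0: vr[B=0 D=0] → run B
t=1: vr[B=1024/1991 D=0 H=0] → run D
t=2: vr[B=1024/1991 D=1024/2501 H=0] → run H
t=3: vr[B=1024/1991 D=1024/2501 H=1024/1277] → run D
t=4: vr[B=1024/1991 D=2048/2501 H=1024/1277] → run B
t=5: vr[B=2048/1991 D=2048/2501 H=1024/1277] → run H
t=6: vr[B=2048/1991 D=2048/2501] → run D
t=7: vr[B=2048/1991 D=3072/2501] → run B
t=8: vr[D=3072/2501] → run D
t=9: (idle)

vruntime(D, start of tick 8) = 3072/2501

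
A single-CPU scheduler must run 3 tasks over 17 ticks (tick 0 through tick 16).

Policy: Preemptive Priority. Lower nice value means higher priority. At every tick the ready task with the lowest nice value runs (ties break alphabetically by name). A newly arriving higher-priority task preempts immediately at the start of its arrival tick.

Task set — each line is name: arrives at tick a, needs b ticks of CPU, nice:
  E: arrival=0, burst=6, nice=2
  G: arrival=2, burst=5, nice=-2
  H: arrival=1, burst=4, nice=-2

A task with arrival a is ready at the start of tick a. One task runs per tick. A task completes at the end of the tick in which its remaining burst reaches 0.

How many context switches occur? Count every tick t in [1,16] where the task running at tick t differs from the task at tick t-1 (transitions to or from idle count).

t=0: ready={E} → run E
t=1: ready={E,H} → run H
t=2: ready={E,G,H} → run G
t=3: ready={E,G,H} → run G
t=4: ready={E,G,H} → run G
t=5: ready={E,G,H} → run G
t=6: ready={E,G,H} → run G
t=7: ready={E,H} → run H
t=8: ready={E,H} → run H
t=9: ready={E,H} → run H
t=10: ready={E} → run E
t=11: ready={E} → run E
t=12: ready={E} → run E
t=13: ready={E} → run E
t=14: ready={E} → run E
t=15: (idle)
t=16: (idle)

context switches = 5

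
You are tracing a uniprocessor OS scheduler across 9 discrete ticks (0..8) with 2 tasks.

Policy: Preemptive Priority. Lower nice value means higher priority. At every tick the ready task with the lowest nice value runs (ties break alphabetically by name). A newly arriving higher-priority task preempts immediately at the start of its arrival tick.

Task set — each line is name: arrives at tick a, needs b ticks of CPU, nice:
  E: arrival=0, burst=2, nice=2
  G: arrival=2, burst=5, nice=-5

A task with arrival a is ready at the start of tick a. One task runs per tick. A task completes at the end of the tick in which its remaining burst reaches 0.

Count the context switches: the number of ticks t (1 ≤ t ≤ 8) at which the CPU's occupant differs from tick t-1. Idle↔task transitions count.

context switches = 2

t=0: ready={E} → run E
t=1: ready={E} → run E
t=2: ready={G} → run G
t=3: ready={G} → run G
t=4: ready={G} → run G
t=5: ready={G} → run G
t=6: ready={G} → run G
t=7: (idle)
t=8: (idle)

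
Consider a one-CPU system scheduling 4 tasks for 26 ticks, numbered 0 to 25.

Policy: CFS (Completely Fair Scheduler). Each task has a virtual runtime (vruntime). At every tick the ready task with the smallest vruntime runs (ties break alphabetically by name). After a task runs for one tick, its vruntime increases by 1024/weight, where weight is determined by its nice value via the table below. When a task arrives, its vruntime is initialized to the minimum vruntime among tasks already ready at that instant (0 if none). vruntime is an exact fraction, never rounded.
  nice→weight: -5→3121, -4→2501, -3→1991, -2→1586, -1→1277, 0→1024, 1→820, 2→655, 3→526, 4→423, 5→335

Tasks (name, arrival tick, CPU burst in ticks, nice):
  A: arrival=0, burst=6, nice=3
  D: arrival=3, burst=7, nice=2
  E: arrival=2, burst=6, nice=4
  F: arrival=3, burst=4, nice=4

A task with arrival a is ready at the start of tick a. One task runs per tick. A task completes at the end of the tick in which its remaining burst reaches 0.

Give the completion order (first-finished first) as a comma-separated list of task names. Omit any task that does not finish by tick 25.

t=0: vr[A=0] → run A
t=1: vr[A=512/263] → run A
t=2: vr[A=1024/263 E=1024/263] → run A
t=3: vr[A=1536/263 D=1024/263 E=1024/263 F=1024/263] → run D
t=4: vr[A=1536/263 D=940032/172265 E=1024/263 F=1024/263] → run E
t=5: vr[A=1536/263 D=940032/172265 E=702464/111249 F=1024/263] → run F
t=6: vr[A=1536/263 D=940032/172265 E=702464/111249 F=702464/111249] → run D
t=7: vr[A=1536/263 D=1209344/172265 E=702464/111249 F=702464/111249] → run A
t=8: vr[A=2048/263 D=1209344/172265 E=702464/111249 F=702464/111249] → run E
t=9: vr[A=2048/263 D=1209344/172265 E=971776/111249 F=702464/111249] → run F
t=10: vr[A=2048/263 D=1209344/172265 E=971776/111249 F=971776/111249] → run D
t=11: vr[A=2048/263 D=1478656/172265 E=971776/111249 F=971776/111249] → run A
t=12: vr[A=2560/263 D=1478656/172265 E=971776/111249 F=971776/111249] → run D
t=13: vr[A=2560/263 D=1747968/172265 E=971776/111249 F=971776/111249] → run E
t=14: vr[A=2560/263 D=1747968/172265 E=413696/37083 F=971776/111249] → run F
t=15: vr[A=2560/263 D=1747968/172265 E=413696/37083 F=413696/37083] → run A
t=16: vr[D=1747968/172265 E=413696/37083 F=413696/37083] → run D
t=17: vr[D=403456/34453 E=413696/37083 F=413696/37083] → run E
t=18: vr[D=403456/34453 E=1510400/111249 F=413696/37083] → run F
t=19: vr[D=403456/34453 E=1510400/111249] → run D
t=20: vr[D=2286592/172265 E=1510400/111249] → run D
t=21: vr[E=1510400/111249] → run E
t=22: vr[E=1779712/111249] → run E
t=23: (idle)
t=24: (idle)
t=25: (idle)

completion order = A, F, D, E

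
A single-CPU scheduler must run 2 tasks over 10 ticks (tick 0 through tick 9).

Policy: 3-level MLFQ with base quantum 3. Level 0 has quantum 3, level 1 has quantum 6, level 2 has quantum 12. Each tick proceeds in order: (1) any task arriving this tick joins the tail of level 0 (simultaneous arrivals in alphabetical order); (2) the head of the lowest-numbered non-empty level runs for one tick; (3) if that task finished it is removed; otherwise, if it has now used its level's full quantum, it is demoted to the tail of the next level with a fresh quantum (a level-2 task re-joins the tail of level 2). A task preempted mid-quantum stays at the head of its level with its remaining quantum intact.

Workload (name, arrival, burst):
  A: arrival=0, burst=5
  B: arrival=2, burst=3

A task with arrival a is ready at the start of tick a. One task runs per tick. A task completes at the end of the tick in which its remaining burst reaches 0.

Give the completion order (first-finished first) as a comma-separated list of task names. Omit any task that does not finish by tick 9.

completion order = B, A

t=0: L0/L1/L2 = A/-/- → run A
t=1: L0/L1/L2 = A/-/- → run A
t=2: L0/L1/L2 = AB/-/- → run A
t=3: L0/L1/L2 = B/A/- → run B
t=4: L0/L1/L2 = B/A/- → run B
t=5: L0/L1/L2 = B/A/- → run B
t=6: L0/L1/L2 = -/A/- → run A
t=7: L0/L1/L2 = -/A/- → run A
t=8: (idle)
t=9: (idle)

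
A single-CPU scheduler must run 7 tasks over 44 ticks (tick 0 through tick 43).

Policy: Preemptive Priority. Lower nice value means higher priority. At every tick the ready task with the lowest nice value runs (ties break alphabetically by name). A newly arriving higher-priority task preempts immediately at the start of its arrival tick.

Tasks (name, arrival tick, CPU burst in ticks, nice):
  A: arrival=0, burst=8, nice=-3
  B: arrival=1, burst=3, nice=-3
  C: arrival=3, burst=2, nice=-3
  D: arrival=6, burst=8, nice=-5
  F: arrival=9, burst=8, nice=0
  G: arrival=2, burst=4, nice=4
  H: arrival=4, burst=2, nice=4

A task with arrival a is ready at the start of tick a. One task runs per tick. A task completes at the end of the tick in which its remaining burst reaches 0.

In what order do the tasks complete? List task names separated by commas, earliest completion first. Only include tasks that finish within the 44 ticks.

completion order = D, A, B, C, F, G, H

t=0: ready={A} → run A
t=1: ready={A,B} → run A
t=2: ready={A,B,G} → run A
t=3: ready={A,B,C,G} → run A
t=4: ready={A,B,C,G,H} → run A
t=5: ready={A,B,C,G,H} → run A
t=6: ready={A,B,C,D,G,H} → run D
t=7: ready={A,B,C,D,G,H} → run D
t=8: ready={A,B,C,D,G,H} → run D
t=9: ready={A,B,C,D,F,G,H} → run D
t=10: ready={A,B,C,D,F,G,H} → run D
t=11: ready={A,B,C,D,F,G,H} → run D
t=12: ready={A,B,C,D,F,G,H} → run D
t=13: ready={A,B,C,D,F,G,H} → run D
t=14: ready={A,B,C,F,G,H} → run A
t=15: ready={A,B,C,F,G,H} → run A
t=16: ready={B,C,F,G,H} → run B
t=17: ready={B,C,F,G,H} → run B
t=18: ready={B,C,F,G,H} → run B
t=19: ready={C,F,G,H} → run C
t=20: ready={C,F,G,H} → run C
t=21: ready={F,G,H} → run F
t=22: ready={F,G,H} → run F
t=23: ready={F,G,H} → run F
t=24: ready={F,G,H} → run F
t=25: ready={F,G,H} → run F
t=26: ready={F,G,H} → run F
t=27: ready={F,G,H} → run F
t=28: ready={F,G,H} → run F
t=29: ready={G,H} → run G
t=30: ready={G,H} → run G
t=31: ready={G,H} → run G
t=32: ready={G,H} → run G
t=33: ready={H} → run H
t=34: ready={H} → run H
t=35: (idle)
t=36: (idle)
t=37: (idle)
t=38: (idle)
t=39: (idle)
t=40: (idle)
t=41: (idle)
t=42: (idle)
t=43: (idle)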